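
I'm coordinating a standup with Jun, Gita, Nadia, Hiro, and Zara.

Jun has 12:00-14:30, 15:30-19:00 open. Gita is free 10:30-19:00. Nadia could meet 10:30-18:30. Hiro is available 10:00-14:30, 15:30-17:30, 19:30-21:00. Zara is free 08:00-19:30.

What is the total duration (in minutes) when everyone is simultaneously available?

270

Jun ∩ Gita: 12:00-14:30, 15:30-19:00.
Jun ∩ Gita ∩ Nadia: 12:00-14:30, 15:30-18:30.
Jun ∩ Gita ∩ Nadia ∩ Hiro: 12:00-14:30, 15:30-17:30.
Jun ∩ Gita ∩ Nadia ∩ Hiro ∩ Zara: 12:00-14:30, 15:30-17:30.
Summing the common windows: 150 + 120 = 270 minutes.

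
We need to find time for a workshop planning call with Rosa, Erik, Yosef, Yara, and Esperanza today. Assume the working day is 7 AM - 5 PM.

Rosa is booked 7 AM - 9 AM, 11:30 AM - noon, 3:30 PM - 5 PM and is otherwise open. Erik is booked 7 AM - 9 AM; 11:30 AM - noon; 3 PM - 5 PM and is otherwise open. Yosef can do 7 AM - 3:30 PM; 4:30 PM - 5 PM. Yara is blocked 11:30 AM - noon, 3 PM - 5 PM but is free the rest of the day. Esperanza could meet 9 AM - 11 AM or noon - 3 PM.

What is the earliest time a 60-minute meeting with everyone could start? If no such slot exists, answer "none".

09:00

Rosa free: 09:00-11:30, 12:00-15:30 (invert busy blocks within the working day).
Erik free: 09:00-11:30, 12:00-15:00 (invert busy blocks within the working day).
Yosef free: 07:00-15:30, 16:30-17:00.
Yara free: 07:00-11:30, 12:00-15:00 (invert busy blocks within the working day).
Esperanza free: 09:00-11:00, 12:00-15:00.
Rosa ∩ Erik: 09:00-11:30, 12:00-15:00.
Rosa ∩ Erik ∩ Yosef: 09:00-11:30, 12:00-15:00.
Rosa ∩ Erik ∩ Yosef ∩ Yara: 09:00-11:30, 12:00-15:00.
Rosa ∩ Erik ∩ Yosef ∩ Yara ∩ Esperanza: 09:00-11:00, 12:00-15:00.
The first common window of at least 60 minutes is 09:00-11:00, so the earliest start is 09:00.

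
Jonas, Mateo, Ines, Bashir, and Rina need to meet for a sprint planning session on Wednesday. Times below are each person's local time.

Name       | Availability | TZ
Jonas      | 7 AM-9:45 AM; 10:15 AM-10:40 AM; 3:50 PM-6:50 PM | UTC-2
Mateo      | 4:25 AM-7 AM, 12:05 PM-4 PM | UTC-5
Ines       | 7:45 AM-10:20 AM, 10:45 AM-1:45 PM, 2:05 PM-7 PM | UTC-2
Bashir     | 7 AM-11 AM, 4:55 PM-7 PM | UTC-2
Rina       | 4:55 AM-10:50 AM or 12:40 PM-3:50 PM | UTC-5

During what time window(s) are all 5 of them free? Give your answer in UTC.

Jonas in UTC: 09:00-11:45, 12:15-12:40, 17:50-20:50 (add 2h to convert from UTC-2).
Mateo in UTC: 09:25-12:00, 17:05-21:00 (add 5h to convert from UTC-5).
Ines in UTC: 09:45-12:20, 12:45-15:45, 16:05-21:00 (add 2h to convert from UTC-2).
Bashir in UTC: 09:00-13:00, 18:55-21:00 (add 2h to convert from UTC-2).
Rina in UTC: 09:55-15:50, 17:40-20:50 (add 5h to convert from UTC-5).
Jonas ∩ Mateo: 09:25-11:45, 17:50-20:50.
Jonas ∩ Mateo ∩ Ines: 09:45-11:45, 17:50-20:50.
Jonas ∩ Mateo ∩ Ines ∩ Bashir: 09:45-11:45, 18:55-20:50.
Jonas ∩ Mateo ∩ Ines ∩ Bashir ∩ Rina: 09:55-11:45, 18:55-20:50.
So the common availability across everyone is 09:55-11:45, 18:55-20:50.

09:55-11:45, 18:55-20:50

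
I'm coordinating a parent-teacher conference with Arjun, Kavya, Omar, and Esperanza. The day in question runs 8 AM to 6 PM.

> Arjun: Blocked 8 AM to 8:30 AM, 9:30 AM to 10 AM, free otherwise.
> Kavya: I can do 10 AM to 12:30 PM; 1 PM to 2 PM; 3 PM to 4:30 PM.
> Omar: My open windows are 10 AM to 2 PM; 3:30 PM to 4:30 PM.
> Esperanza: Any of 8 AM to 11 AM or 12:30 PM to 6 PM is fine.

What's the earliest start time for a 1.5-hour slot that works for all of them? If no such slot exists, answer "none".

none

Arjun free: 08:30-09:30, 10:00-18:00 (invert busy blocks within the working day).
Kavya free: 10:00-12:30, 13:00-14:00, 15:00-16:30.
Omar free: 10:00-14:00, 15:30-16:30.
Esperanza free: 08:00-11:00, 12:30-18:00.
Arjun ∩ Kavya: 10:00-12:30, 13:00-14:00, 15:00-16:30.
Arjun ∩ Kavya ∩ Omar: 10:00-12:30, 13:00-14:00, 15:30-16:30.
Arjun ∩ Kavya ∩ Omar ∩ Esperanza: 10:00-11:00, 13:00-14:00, 15:30-16:30.
No common window is at least 90 minutes long.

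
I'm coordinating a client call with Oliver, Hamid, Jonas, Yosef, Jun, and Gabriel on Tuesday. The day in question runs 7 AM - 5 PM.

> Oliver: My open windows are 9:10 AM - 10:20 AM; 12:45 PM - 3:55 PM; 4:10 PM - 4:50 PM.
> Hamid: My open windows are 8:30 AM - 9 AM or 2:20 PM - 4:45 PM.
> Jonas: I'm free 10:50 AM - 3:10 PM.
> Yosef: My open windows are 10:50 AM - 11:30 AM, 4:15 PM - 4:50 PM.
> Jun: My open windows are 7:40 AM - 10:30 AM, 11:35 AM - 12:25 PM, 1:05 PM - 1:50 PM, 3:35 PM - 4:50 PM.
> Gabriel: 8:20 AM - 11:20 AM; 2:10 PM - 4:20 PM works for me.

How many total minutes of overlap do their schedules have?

Oliver ∩ Hamid: 14:20-15:55, 16:10-16:45.
Oliver ∩ Hamid ∩ Jonas: 14:20-15:10.
Oliver ∩ Hamid ∩ Jonas ∩ Yosef: ∅.
Oliver ∩ Hamid ∩ Jonas ∩ Yosef ∩ Jun: ∅.
Oliver ∩ Hamid ∩ Jonas ∩ Yosef ∩ Jun ∩ Gabriel: ∅.
There is no time when everyone is free.
There is no common window, so the total is 0 minutes.

0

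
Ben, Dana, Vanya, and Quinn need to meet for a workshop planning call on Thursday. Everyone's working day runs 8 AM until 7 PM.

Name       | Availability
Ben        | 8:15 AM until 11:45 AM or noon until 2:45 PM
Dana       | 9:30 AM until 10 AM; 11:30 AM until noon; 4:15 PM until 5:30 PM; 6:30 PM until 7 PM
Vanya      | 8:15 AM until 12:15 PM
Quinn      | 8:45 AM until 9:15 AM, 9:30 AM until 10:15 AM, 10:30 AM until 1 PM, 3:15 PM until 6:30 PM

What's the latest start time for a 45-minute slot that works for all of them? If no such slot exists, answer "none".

none

Ben ∩ Dana: 09:30-10:00, 11:30-11:45.
Ben ∩ Dana ∩ Vanya: 09:30-10:00, 11:30-11:45.
Ben ∩ Dana ∩ Vanya ∩ Quinn: 09:30-10:00, 11:30-11:45.
No common window is at least 45 minutes long.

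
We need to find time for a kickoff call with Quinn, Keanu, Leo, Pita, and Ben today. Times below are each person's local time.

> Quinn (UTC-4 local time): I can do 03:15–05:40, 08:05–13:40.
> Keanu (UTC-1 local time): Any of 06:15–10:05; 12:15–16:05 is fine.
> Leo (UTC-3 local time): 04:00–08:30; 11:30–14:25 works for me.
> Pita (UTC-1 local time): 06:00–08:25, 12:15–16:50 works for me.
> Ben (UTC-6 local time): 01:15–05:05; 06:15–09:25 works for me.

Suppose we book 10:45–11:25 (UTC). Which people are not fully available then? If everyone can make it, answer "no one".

Ben, Keanu, Pita, Quinn

Quinn in UTC: 07:15-09:40, 12:05-17:40 (add 4h to convert from UTC-4).
Keanu in UTC: 07:15-11:05, 13:15-17:05 (add 1h to convert from UTC-1).
Leo in UTC: 07:00-11:30, 14:30-17:25 (add 3h to convert from UTC-3).
Pita in UTC: 07:00-09:25, 13:15-17:50 (add 1h to convert from UTC-1).
Ben in UTC: 07:15-11:05, 12:15-15:25 (add 6h to convert from UTC-6).
Quinn: not fully free for 10:45-11:25. Keanu: not fully free for 10:45-11:25. Leo: free for 10:45-11:25. Pita: not fully free for 10:45-11:25. Ben: not fully free for 10:45-11:25.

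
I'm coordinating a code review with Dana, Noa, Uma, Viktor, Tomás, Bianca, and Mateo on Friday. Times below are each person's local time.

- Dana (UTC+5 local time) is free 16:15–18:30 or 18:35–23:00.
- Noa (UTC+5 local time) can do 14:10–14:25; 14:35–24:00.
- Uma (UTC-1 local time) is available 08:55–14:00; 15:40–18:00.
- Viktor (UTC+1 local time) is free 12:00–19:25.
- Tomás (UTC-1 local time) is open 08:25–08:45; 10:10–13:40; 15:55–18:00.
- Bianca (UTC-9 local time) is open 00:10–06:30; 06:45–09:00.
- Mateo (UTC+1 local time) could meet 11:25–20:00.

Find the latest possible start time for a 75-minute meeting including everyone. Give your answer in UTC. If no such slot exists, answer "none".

Dana in UTC: 11:15-13:30, 13:35-18:00 (subtract 5h to convert from UTC+5).
Noa in UTC: 09:10-09:25, 09:35-19:00 (subtract 5h to convert from UTC+5).
Uma in UTC: 09:55-15:00, 16:40-19:00 (add 1h to convert from UTC-1).
Viktor in UTC: 11:00-18:25 (subtract 1h to convert from UTC+1).
Tomás in UTC: 09:25-09:45, 11:10-14:40, 16:55-19:00 (add 1h to convert from UTC-1).
Bianca in UTC: 09:10-15:30, 15:45-18:00 (add 9h to convert from UTC-9).
Mateo in UTC: 10:25-19:00 (subtract 1h to convert from UTC+1).
Dana ∩ Noa: 11:15-13:30, 13:35-18:00.
Dana ∩ Noa ∩ Uma: 11:15-13:30, 13:35-15:00, 16:40-18:00.
Dana ∩ Noa ∩ Uma ∩ Viktor: 11:15-13:30, 13:35-15:00, 16:40-18:00.
Dana ∩ Noa ∩ Uma ∩ Viktor ∩ Tomás: 11:15-13:30, 13:35-14:40, 16:55-18:00.
Dana ∩ Noa ∩ Uma ∩ Viktor ∩ Tomás ∩ Bianca: 11:15-13:30, 13:35-14:40, 16:55-18:00.
Dana ∩ Noa ∩ Uma ∩ Viktor ∩ Tomás ∩ Bianca ∩ Mateo: 11:15-13:30, 13:35-14:40, 16:55-18:00.
The last common window of at least 75 minutes is 11:15-13:30; a 75-minute meeting can start as late as 12:15 and still end by 13:30.

12:15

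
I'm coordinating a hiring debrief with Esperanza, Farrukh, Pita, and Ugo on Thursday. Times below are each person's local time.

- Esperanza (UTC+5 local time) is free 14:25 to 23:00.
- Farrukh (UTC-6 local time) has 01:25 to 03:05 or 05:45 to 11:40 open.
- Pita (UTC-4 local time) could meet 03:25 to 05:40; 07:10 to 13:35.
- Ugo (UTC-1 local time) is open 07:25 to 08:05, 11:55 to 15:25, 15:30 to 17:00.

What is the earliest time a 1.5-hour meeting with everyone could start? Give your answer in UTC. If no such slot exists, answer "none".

12:55

Esperanza in UTC: 09:25-18:00 (subtract 5h to convert from UTC+5).
Farrukh in UTC: 07:25-09:05, 11:45-17:40 (add 6h to convert from UTC-6).
Pita in UTC: 07:25-09:40, 11:10-17:35 (add 4h to convert from UTC-4).
Ugo in UTC: 08:25-09:05, 12:55-16:25, 16:30-18:00 (add 1h to convert from UTC-1).
Esperanza ∩ Farrukh: 11:45-17:40.
Esperanza ∩ Farrukh ∩ Pita: 11:45-17:35.
Esperanza ∩ Farrukh ∩ Pita ∩ Ugo: 12:55-16:25, 16:30-17:35.
The first common window of at least 90 minutes is 12:55-16:25, so the earliest start is 12:55.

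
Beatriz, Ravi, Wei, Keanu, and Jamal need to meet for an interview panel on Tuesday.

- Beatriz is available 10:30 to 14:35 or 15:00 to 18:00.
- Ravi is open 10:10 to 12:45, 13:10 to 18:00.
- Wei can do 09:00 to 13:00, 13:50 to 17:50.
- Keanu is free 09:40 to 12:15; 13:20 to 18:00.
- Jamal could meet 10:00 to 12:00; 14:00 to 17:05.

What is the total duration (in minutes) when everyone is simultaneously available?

Beatriz ∩ Ravi: 10:30-12:45, 13:10-14:35, 15:00-18:00.
Beatriz ∩ Ravi ∩ Wei: 10:30-12:45, 13:50-14:35, 15:00-17:50.
Beatriz ∩ Ravi ∩ Wei ∩ Keanu: 10:30-12:15, 13:50-14:35, 15:00-17:50.
Beatriz ∩ Ravi ∩ Wei ∩ Keanu ∩ Jamal: 10:30-12:00, 14:00-14:35, 15:00-17:05.
So the common availability across everyone is 10:30-12:00, 14:00-14:35, 15:00-17:05.
Summing the common windows: 90 + 35 + 125 = 250 minutes.

250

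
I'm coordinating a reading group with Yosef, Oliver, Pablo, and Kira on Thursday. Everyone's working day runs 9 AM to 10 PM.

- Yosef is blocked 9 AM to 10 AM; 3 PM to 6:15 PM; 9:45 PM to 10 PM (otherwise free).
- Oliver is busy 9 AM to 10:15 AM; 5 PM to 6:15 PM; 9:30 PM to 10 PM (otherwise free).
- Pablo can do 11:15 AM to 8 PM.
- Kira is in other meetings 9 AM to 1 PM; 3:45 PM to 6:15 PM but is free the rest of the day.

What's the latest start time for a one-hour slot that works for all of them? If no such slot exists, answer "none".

19:00

Yosef free: 10:00-15:00, 18:15-21:45 (invert busy blocks within the working day).
Oliver free: 10:15-17:00, 18:15-21:30 (invert busy blocks within the working day).
Pablo free: 11:15-20:00.
Kira free: 13:00-15:45, 18:15-22:00 (invert busy blocks within the working day).
Yosef ∩ Oliver: 10:15-15:00, 18:15-21:30.
Yosef ∩ Oliver ∩ Pablo: 11:15-15:00, 18:15-20:00.
Yosef ∩ Oliver ∩ Pablo ∩ Kira: 13:00-15:00, 18:15-20:00.
The last common window of at least 60 minutes is 18:15-20:00; a 60-minute meeting can start as late as 19:00 and still end by 20:00.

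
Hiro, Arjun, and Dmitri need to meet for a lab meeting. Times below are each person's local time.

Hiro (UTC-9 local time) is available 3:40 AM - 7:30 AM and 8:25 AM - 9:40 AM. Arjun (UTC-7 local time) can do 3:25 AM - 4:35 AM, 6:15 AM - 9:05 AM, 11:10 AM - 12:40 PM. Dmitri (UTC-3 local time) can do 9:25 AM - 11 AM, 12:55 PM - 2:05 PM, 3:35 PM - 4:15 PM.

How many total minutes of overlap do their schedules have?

Hiro in UTC: 12:40-16:30, 17:25-18:40 (add 9h to convert from UTC-9).
Arjun in UTC: 10:25-11:35, 13:15-16:05, 18:10-19:40 (add 7h to convert from UTC-7).
Dmitri in UTC: 12:25-14:00, 15:55-17:05, 18:35-19:15 (add 3h to convert from UTC-3).
Hiro ∩ Arjun: 13:15-16:05, 18:10-18:40.
Hiro ∩ Arjun ∩ Dmitri: 13:15-14:00, 15:55-16:05, 18:35-18:40.
Summing the common windows: 45 + 10 + 5 = 60 minutes.

60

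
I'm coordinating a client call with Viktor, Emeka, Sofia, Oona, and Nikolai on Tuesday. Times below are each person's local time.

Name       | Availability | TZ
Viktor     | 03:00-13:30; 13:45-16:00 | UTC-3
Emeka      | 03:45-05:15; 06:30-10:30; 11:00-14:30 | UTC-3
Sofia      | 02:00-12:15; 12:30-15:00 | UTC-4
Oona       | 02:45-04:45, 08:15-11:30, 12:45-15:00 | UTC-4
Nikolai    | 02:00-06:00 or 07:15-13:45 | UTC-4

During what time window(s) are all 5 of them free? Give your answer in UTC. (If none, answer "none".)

Viktor in UTC: 06:00-16:30, 16:45-19:00 (add 3h to convert from UTC-3).
Emeka in UTC: 06:45-08:15, 09:30-13:30, 14:00-17:30 (add 3h to convert from UTC-3).
Sofia in UTC: 06:00-16:15, 16:30-19:00 (add 4h to convert from UTC-4).
Oona in UTC: 06:45-08:45, 12:15-15:30, 16:45-19:00 (add 4h to convert from UTC-4).
Nikolai in UTC: 06:00-10:00, 11:15-17:45 (add 4h to convert from UTC-4).
Viktor ∩ Emeka: 06:45-08:15, 09:30-13:30, 14:00-16:30, 16:45-17:30.
Viktor ∩ Emeka ∩ Sofia: 06:45-08:15, 09:30-13:30, 14:00-16:15, 16:45-17:30.
Viktor ∩ Emeka ∩ Sofia ∩ Oona: 06:45-08:15, 12:15-13:30, 14:00-15:30, 16:45-17:30.
Viktor ∩ Emeka ∩ Sofia ∩ Oona ∩ Nikolai: 06:45-08:15, 12:15-13:30, 14:00-15:30, 16:45-17:30.

06:45-08:15, 12:15-13:30, 14:00-15:30, 16:45-17:30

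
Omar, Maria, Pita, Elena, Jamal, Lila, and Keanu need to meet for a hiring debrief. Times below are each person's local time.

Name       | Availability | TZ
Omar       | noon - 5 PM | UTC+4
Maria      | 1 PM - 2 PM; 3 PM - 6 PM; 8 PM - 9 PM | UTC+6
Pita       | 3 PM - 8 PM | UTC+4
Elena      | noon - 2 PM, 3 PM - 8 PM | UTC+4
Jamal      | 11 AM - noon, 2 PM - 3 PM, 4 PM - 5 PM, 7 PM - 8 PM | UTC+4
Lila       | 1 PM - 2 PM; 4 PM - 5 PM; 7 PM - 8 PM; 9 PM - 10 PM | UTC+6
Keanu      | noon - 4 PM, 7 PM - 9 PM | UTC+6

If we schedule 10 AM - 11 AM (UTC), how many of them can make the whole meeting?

Omar in UTC: 08:00-13:00 (subtract 4h to convert from UTC+4).
Maria in UTC: 07:00-08:00, 09:00-12:00, 14:00-15:00 (subtract 6h to convert from UTC+6).
Pita in UTC: 11:00-16:00 (subtract 4h to convert from UTC+4).
Elena in UTC: 08:00-10:00, 11:00-16:00 (subtract 4h to convert from UTC+4).
Jamal in UTC: 07:00-08:00, 10:00-11:00, 12:00-13:00, 15:00-16:00 (subtract 4h to convert from UTC+4).
Lila in UTC: 07:00-08:00, 10:00-11:00, 13:00-14:00, 15:00-16:00 (subtract 6h to convert from UTC+6).
Keanu in UTC: 06:00-10:00, 13:00-15:00 (subtract 6h to convert from UTC+6).
Omar, Maria, Jamal, and Lila can make the full 10:00-11:00 slot — that's 4.

4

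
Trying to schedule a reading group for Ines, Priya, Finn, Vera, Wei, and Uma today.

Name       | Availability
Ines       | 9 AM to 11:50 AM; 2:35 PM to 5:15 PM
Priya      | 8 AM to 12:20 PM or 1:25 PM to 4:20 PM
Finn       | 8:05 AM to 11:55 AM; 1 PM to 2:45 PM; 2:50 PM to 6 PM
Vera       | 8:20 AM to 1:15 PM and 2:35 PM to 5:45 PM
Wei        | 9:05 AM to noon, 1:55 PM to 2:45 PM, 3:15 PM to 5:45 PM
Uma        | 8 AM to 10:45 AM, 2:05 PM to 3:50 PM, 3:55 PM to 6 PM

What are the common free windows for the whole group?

Ines ∩ Priya: 09:00-11:50, 14:35-16:20.
Ines ∩ Priya ∩ Finn: 09:00-11:50, 14:35-14:45, 14:50-16:20.
Ines ∩ Priya ∩ Finn ∩ Vera: 09:00-11:50, 14:35-14:45, 14:50-16:20.
Ines ∩ Priya ∩ Finn ∩ Vera ∩ Wei: 09:05-11:50, 14:35-14:45, 15:15-16:20.
Ines ∩ Priya ∩ Finn ∩ Vera ∩ Wei ∩ Uma: 09:05-10:45, 14:35-14:45, 15:15-15:50, 15:55-16:20.

09:05-10:45, 14:35-14:45, 15:15-15:50, 15:55-16:20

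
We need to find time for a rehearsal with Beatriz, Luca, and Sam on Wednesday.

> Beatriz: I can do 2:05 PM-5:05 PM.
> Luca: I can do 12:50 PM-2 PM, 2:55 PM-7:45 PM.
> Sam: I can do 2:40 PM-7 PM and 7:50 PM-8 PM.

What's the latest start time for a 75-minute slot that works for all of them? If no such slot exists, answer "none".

15:50

Beatriz ∩ Luca: 14:55-17:05.
Beatriz ∩ Luca ∩ Sam: 14:55-17:05.
The last common window of at least 75 minutes is 14:55-17:05; a 75-minute meeting can start as late as 15:50 and still end by 17:05.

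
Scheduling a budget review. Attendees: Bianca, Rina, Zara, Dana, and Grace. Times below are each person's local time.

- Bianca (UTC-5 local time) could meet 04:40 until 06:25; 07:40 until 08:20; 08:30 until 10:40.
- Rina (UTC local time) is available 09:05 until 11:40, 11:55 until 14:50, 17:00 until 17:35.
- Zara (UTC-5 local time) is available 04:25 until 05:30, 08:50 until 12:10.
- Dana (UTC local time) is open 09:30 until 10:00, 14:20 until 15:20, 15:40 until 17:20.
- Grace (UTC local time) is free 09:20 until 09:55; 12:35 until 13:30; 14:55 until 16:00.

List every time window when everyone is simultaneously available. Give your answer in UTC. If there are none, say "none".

Bianca in UTC: 09:40-11:25, 12:40-13:20, 13:30-15:40 (add 5h to convert from UTC-5).
Rina in UTC: 09:05-11:40, 11:55-14:50, 17:00-17:35.
Zara in UTC: 09:25-10:30, 13:50-17:10 (add 5h to convert from UTC-5).
Dana in UTC: 09:30-10:00, 14:20-15:20, 15:40-17:20.
Grace in UTC: 09:20-09:55, 12:35-13:30, 14:55-16:00.
Bianca ∩ Rina: 09:40-11:25, 12:40-13:20, 13:30-14:50.
Bianca ∩ Rina ∩ Zara: 09:40-10:30, 13:50-14:50.
Bianca ∩ Rina ∩ Zara ∩ Dana: 09:40-10:00, 14:20-14:50.
Bianca ∩ Rina ∩ Zara ∩ Dana ∩ Grace: 09:40-09:55.

09:40-09:55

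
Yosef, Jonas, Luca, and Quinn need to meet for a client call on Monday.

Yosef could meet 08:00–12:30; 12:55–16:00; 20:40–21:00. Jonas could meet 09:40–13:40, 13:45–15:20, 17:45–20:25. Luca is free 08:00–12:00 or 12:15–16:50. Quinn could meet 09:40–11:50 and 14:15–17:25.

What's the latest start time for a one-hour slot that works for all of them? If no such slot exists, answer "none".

14:20

Yosef ∩ Jonas: 09:40-12:30, 12:55-13:40, 13:45-15:20.
Yosef ∩ Jonas ∩ Luca: 09:40-12:00, 12:15-12:30, 12:55-13:40, 13:45-15:20.
Yosef ∩ Jonas ∩ Luca ∩ Quinn: 09:40-11:50, 14:15-15:20.
Those are the intersection windows.
The last common window of at least 60 minutes is 14:15-15:20; a 60-minute meeting can start as late as 14:20 and still end by 15:20.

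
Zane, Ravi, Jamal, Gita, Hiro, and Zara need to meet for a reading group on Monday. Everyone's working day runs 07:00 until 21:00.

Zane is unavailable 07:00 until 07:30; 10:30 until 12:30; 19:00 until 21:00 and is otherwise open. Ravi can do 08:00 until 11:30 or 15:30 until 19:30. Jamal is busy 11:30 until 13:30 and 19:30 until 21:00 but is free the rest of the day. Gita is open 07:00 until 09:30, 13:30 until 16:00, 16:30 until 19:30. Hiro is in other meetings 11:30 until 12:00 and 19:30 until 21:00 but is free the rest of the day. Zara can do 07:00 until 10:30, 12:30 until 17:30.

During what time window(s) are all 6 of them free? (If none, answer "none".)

Zane free: 07:30-10:30, 12:30-19:00 (invert busy blocks within the working day).
Ravi free: 08:00-11:30, 15:30-19:30.
Jamal free: 07:00-11:30, 13:30-19:30 (invert busy blocks within the working day).
Gita free: 07:00-09:30, 13:30-16:00, 16:30-19:30.
Hiro free: 07:00-11:30, 12:00-19:30 (invert busy blocks within the working day).
Zara free: 07:00-10:30, 12:30-17:30.
Zane ∩ Ravi: 08:00-10:30, 15:30-19:00.
Zane ∩ Ravi ∩ Jamal: 08:00-10:30, 15:30-19:00.
Zane ∩ Ravi ∩ Jamal ∩ Gita: 08:00-09:30, 15:30-16:00, 16:30-19:00.
Zane ∩ Ravi ∩ Jamal ∩ Gita ∩ Hiro: 08:00-09:30, 15:30-16:00, 16:30-19:00.
Zane ∩ Ravi ∩ Jamal ∩ Gita ∩ Hiro ∩ Zara: 08:00-09:30, 15:30-16:00, 16:30-17:30.
Those are the intersection windows.

08:00-09:30, 15:30-16:00, 16:30-17:30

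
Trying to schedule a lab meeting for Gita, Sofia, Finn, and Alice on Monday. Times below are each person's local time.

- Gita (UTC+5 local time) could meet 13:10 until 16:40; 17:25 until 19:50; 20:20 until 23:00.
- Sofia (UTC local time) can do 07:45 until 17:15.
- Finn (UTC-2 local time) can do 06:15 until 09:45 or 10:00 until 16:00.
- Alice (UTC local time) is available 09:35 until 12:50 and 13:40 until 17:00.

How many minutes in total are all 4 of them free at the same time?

Gita in UTC: 08:10-11:40, 12:25-14:50, 15:20-18:00 (subtract 5h to convert from UTC+5).
Sofia in UTC: 07:45-17:15.
Finn in UTC: 08:15-11:45, 12:00-18:00 (add 2h to convert from UTC-2).
Alice in UTC: 09:35-12:50, 13:40-17:00.
Gita ∩ Sofia: 08:10-11:40, 12:25-14:50, 15:20-17:15.
Gita ∩ Sofia ∩ Finn: 08:15-11:40, 12:25-14:50, 15:20-17:15.
Gita ∩ Sofia ∩ Finn ∩ Alice: 09:35-11:40, 12:25-12:50, 13:40-14:50, 15:20-17:00.
Those are the intersection windows.
Summing the common windows: 125 + 25 + 70 + 100 = 320 minutes.

320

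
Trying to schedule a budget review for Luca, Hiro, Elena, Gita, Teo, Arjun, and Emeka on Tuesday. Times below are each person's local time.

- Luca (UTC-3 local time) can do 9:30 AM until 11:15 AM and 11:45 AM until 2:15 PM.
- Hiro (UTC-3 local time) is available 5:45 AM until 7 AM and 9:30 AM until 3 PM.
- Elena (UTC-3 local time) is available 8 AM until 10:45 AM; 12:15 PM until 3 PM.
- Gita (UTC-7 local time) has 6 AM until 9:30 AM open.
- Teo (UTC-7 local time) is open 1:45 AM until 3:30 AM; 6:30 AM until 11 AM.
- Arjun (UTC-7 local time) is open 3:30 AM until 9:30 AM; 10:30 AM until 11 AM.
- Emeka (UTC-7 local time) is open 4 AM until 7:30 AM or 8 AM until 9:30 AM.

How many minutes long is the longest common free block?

75

Luca in UTC: 12:30-14:15, 14:45-17:15 (add 3h to convert from UTC-3).
Hiro in UTC: 08:45-10:00, 12:30-18:00 (add 3h to convert from UTC-3).
Elena in UTC: 11:00-13:45, 15:15-18:00 (add 3h to convert from UTC-3).
Gita in UTC: 13:00-16:30 (add 7h to convert from UTC-7).
Teo in UTC: 08:45-10:30, 13:30-18:00 (add 7h to convert from UTC-7).
Arjun in UTC: 10:30-16:30, 17:30-18:00 (add 7h to convert from UTC-7).
Emeka in UTC: 11:00-14:30, 15:00-16:30 (add 7h to convert from UTC-7).
Luca ∩ Hiro: 12:30-14:15, 14:45-17:15.
Luca ∩ Hiro ∩ Elena: 12:30-13:45, 15:15-17:15.
Luca ∩ Hiro ∩ Elena ∩ Gita: 13:00-13:45, 15:15-16:30.
Luca ∩ Hiro ∩ Elena ∩ Gita ∩ Teo: 13:30-13:45, 15:15-16:30.
Luca ∩ Hiro ∩ Elena ∩ Gita ∩ Teo ∩ Arjun: 13:30-13:45, 15:15-16:30.
Luca ∩ Hiro ∩ Elena ∩ Gita ∩ Teo ∩ Arjun ∩ Emeka: 13:30-13:45, 15:15-16:30.
The longest is 15:15-16:30 at 75 minutes.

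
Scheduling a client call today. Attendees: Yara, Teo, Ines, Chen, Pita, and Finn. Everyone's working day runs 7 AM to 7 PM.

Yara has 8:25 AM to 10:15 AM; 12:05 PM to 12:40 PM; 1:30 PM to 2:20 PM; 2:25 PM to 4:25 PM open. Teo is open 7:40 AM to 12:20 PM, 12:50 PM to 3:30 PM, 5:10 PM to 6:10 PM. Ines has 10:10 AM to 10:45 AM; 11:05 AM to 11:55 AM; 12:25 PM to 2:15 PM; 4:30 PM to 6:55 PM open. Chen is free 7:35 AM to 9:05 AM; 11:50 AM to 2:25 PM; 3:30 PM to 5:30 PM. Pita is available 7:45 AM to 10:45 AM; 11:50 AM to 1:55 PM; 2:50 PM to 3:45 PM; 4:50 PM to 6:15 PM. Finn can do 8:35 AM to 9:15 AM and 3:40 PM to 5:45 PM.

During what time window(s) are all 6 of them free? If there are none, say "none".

Yara ∩ Teo: 08:25-10:15, 12:05-12:20, 13:30-14:20, 14:25-15:30.
Yara ∩ Teo ∩ Ines: 10:10-10:15, 13:30-14:15.
Yara ∩ Teo ∩ Ines ∩ Chen: 13:30-14:15.
Yara ∩ Teo ∩ Ines ∩ Chen ∩ Pita: 13:30-13:55.
Yara ∩ Teo ∩ Ines ∩ Chen ∩ Pita ∩ Finn: ∅.
There is no time when everyone is free.

none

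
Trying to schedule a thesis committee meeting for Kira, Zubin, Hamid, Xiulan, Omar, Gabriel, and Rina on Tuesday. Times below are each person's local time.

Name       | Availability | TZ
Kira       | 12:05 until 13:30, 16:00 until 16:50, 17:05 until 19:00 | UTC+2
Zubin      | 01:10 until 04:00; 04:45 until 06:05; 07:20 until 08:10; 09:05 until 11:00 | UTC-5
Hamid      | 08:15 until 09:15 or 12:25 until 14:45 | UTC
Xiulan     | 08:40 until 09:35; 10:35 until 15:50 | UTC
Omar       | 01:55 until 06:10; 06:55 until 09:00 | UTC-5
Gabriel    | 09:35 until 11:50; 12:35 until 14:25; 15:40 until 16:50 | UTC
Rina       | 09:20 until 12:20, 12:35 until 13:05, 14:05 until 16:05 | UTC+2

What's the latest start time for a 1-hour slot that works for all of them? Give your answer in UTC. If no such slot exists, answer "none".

Kira in UTC: 10:05-11:30, 14:00-14:50, 15:05-17:00 (subtract 2h to convert from UTC+2).
Zubin in UTC: 06:10-09:00, 09:45-11:05, 12:20-13:10, 14:05-16:00 (add 5h to convert from UTC-5).
Hamid in UTC: 08:15-09:15, 12:25-14:45.
Xiulan in UTC: 08:40-09:35, 10:35-15:50.
Omar in UTC: 06:55-11:10, 11:55-14:00 (add 5h to convert from UTC-5).
Gabriel in UTC: 09:35-11:50, 12:35-14:25, 15:40-16:50.
Rina in UTC: 07:20-10:20, 10:35-11:05, 12:05-14:05 (subtract 2h to convert from UTC+2).
Kira ∩ Zubin: 10:05-11:05, 14:05-14:50, 15:05-16:00.
Kira ∩ Zubin ∩ Hamid: 14:05-14:45.
Kira ∩ Zubin ∩ Hamid ∩ Xiulan: 14:05-14:45.
Kira ∩ Zubin ∩ Hamid ∩ Xiulan ∩ Omar: ∅.
Kira ∩ Zubin ∩ Hamid ∩ Xiulan ∩ Omar ∩ Gabriel: ∅.
Kira ∩ Zubin ∩ Hamid ∩ Xiulan ∩ Omar ∩ Gabriel ∩ Rina: ∅.
There is no time when everyone is free.
No common window is at least 60 minutes long.

none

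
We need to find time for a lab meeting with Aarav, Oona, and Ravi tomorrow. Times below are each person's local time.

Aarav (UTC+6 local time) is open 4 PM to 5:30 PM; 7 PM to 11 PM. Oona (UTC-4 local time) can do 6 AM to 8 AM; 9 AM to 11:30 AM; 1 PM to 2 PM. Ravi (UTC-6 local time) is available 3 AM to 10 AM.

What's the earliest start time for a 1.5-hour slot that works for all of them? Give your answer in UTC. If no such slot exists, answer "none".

10:00

Aarav in UTC: 10:00-11:30, 13:00-17:00 (subtract 6h to convert from UTC+6).
Oona in UTC: 10:00-12:00, 13:00-15:30, 17:00-18:00 (add 4h to convert from UTC-4).
Ravi in UTC: 09:00-16:00 (add 6h to convert from UTC-6).
Aarav ∩ Oona: 10:00-11:30, 13:00-15:30.
Aarav ∩ Oona ∩ Ravi: 10:00-11:30, 13:00-15:30.
The first common window of at least 90 minutes is 10:00-11:30, so the earliest start is 10:00.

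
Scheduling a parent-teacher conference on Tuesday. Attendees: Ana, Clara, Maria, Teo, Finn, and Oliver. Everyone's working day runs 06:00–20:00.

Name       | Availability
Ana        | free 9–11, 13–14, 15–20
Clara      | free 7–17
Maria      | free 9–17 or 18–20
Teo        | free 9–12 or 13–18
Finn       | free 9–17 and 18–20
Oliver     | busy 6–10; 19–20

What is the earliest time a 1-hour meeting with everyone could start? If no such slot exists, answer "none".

Ana free: 09:00-11:00, 13:00-14:00, 15:00-20:00.
Clara free: 07:00-17:00.
Maria free: 09:00-17:00, 18:00-20:00.
Teo free: 09:00-12:00, 13:00-18:00.
Finn free: 09:00-17:00, 18:00-20:00.
Oliver free: 10:00-19:00 (invert busy blocks within the working day).
Ana ∩ Clara: 09:00-11:00, 13:00-14:00, 15:00-17:00.
Ana ∩ Clara ∩ Maria: 09:00-11:00, 13:00-14:00, 15:00-17:00.
Ana ∩ Clara ∩ Maria ∩ Teo: 09:00-11:00, 13:00-14:00, 15:00-17:00.
Ana ∩ Clara ∩ Maria ∩ Teo ∩ Finn: 09:00-11:00, 13:00-14:00, 15:00-17:00.
Ana ∩ Clara ∩ Maria ∩ Teo ∩ Finn ∩ Oliver: 10:00-11:00, 13:00-14:00, 15:00-17:00.
The first common window of at least 60 minutes is 10:00-11:00, so the earliest start is 10:00.

10:00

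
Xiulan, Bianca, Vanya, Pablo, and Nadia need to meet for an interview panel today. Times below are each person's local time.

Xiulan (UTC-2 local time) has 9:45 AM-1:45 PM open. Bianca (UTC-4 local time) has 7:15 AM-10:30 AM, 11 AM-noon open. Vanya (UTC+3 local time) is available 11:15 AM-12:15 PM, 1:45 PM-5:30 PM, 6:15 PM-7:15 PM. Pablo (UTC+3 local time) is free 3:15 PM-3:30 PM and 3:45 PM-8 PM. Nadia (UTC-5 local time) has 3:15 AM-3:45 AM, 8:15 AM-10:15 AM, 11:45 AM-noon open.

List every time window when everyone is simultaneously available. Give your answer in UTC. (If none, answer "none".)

13:15-14:30

Xiulan in UTC: 11:45-15:45 (add 2h to convert from UTC-2).
Bianca in UTC: 11:15-14:30, 15:00-16:00 (add 4h to convert from UTC-4).
Vanya in UTC: 08:15-09:15, 10:45-14:30, 15:15-16:15 (subtract 3h to convert from UTC+3).
Pablo in UTC: 12:15-12:30, 12:45-17:00 (subtract 3h to convert from UTC+3).
Nadia in UTC: 08:15-08:45, 13:15-15:15, 16:45-17:00 (add 5h to convert from UTC-5).
Xiulan ∩ Bianca: 11:45-14:30, 15:00-15:45.
Xiulan ∩ Bianca ∩ Vanya: 11:45-14:30, 15:15-15:45.
Xiulan ∩ Bianca ∩ Vanya ∩ Pablo: 12:15-12:30, 12:45-14:30, 15:15-15:45.
Xiulan ∩ Bianca ∩ Vanya ∩ Pablo ∩ Nadia: 13:15-14:30.
So the common availability across everyone is 13:15-14:30.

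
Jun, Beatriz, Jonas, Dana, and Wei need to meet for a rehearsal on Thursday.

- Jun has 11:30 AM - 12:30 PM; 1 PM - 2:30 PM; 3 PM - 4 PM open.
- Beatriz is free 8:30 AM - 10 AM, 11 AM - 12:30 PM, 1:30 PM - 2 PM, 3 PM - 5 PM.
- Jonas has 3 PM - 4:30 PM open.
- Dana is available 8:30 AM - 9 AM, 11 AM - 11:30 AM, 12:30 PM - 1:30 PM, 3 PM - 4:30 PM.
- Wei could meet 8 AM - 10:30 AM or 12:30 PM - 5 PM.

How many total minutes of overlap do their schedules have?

60

Jun ∩ Beatriz: 11:30-12:30, 13:30-14:00, 15:00-16:00.
Jun ∩ Beatriz ∩ Jonas: 15:00-16:00.
Jun ∩ Beatriz ∩ Jonas ∩ Dana: 15:00-16:00.
Jun ∩ Beatriz ∩ Jonas ∩ Dana ∩ Wei: 15:00-16:00.
So the common availability across everyone is 15:00-16:00.
That's a single block of 60 minutes.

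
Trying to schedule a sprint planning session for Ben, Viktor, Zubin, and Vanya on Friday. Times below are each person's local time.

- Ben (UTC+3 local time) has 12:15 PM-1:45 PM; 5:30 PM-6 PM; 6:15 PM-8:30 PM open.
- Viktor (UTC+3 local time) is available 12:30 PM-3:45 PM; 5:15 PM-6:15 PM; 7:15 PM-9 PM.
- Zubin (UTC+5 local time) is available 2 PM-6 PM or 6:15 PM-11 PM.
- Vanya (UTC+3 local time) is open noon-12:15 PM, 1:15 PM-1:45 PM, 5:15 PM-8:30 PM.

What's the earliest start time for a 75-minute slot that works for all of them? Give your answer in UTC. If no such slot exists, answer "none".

Ben in UTC: 09:15-10:45, 14:30-15:00, 15:15-17:30 (subtract 3h to convert from UTC+3).
Viktor in UTC: 09:30-12:45, 14:15-15:15, 16:15-18:00 (subtract 3h to convert from UTC+3).
Zubin in UTC: 09:00-13:00, 13:15-18:00 (subtract 5h to convert from UTC+5).
Vanya in UTC: 09:00-09:15, 10:15-10:45, 14:15-17:30 (subtract 3h to convert from UTC+3).
Ben ∩ Viktor: 09:30-10:45, 14:30-15:00, 16:15-17:30.
Ben ∩ Viktor ∩ Zubin: 09:30-10:45, 14:30-15:00, 16:15-17:30.
Ben ∩ Viktor ∩ Zubin ∩ Vanya: 10:15-10:45, 14:30-15:00, 16:15-17:30.
The first common window of at least 75 minutes is 16:15-17:30, so the earliest start is 16:15.

16:15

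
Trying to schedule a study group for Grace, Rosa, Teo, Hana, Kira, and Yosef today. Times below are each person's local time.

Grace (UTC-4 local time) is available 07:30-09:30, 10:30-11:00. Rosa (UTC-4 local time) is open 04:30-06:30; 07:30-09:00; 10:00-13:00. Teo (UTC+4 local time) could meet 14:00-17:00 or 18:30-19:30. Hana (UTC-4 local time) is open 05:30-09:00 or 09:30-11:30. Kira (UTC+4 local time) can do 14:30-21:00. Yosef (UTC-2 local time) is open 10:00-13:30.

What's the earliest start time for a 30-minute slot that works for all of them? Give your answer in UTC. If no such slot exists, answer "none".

Grace in UTC: 11:30-13:30, 14:30-15:00 (add 4h to convert from UTC-4).
Rosa in UTC: 08:30-10:30, 11:30-13:00, 14:00-17:00 (add 4h to convert from UTC-4).
Teo in UTC: 10:00-13:00, 14:30-15:30 (subtract 4h to convert from UTC+4).
Hana in UTC: 09:30-13:00, 13:30-15:30 (add 4h to convert from UTC-4).
Kira in UTC: 10:30-17:00 (subtract 4h to convert from UTC+4).
Yosef in UTC: 12:00-15:30 (add 2h to convert from UTC-2).
Grace ∩ Rosa: 11:30-13:00, 14:30-15:00.
Grace ∩ Rosa ∩ Teo: 11:30-13:00, 14:30-15:00.
Grace ∩ Rosa ∩ Teo ∩ Hana: 11:30-13:00, 14:30-15:00.
Grace ∩ Rosa ∩ Teo ∩ Hana ∩ Kira: 11:30-13:00, 14:30-15:00.
Grace ∩ Rosa ∩ Teo ∩ Hana ∩ Kira ∩ Yosef: 12:00-13:00, 14:30-15:00.
Those are the intersection windows.
The first common window of at least 30 minutes is 12:00-13:00, so the earliest start is 12:00.

12:00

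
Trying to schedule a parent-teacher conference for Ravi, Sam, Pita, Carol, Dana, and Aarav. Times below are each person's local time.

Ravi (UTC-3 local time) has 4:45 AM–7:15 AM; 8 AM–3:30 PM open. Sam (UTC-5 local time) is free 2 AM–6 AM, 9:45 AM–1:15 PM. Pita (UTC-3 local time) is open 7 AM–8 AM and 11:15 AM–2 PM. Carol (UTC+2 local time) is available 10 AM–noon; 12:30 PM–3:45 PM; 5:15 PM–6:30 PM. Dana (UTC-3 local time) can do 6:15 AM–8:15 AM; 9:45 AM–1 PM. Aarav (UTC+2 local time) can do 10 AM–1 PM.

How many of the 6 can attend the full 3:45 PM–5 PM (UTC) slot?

Ravi in UTC: 07:45-10:15, 11:00-18:30 (add 3h to convert from UTC-3).
Sam in UTC: 07:00-11:00, 14:45-18:15 (add 5h to convert from UTC-5).
Pita in UTC: 10:00-11:00, 14:15-17:00 (add 3h to convert from UTC-3).
Carol in UTC: 08:00-10:00, 10:30-13:45, 15:15-16:30 (subtract 2h to convert from UTC+2).
Dana in UTC: 09:15-11:15, 12:45-16:00 (add 3h to convert from UTC-3).
Aarav in UTC: 08:00-11:00 (subtract 2h to convert from UTC+2).
Ravi, Sam, and Pita can make the full 15:45-17:00 slot — that's 3.

3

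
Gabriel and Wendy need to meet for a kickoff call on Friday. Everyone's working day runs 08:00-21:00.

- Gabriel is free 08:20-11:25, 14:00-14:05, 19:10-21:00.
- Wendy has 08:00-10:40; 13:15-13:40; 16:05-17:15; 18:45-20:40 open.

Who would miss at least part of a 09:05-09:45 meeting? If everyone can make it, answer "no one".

no one

Gabriel: free for 09:05-09:45. Wendy: free for 09:05-09:45.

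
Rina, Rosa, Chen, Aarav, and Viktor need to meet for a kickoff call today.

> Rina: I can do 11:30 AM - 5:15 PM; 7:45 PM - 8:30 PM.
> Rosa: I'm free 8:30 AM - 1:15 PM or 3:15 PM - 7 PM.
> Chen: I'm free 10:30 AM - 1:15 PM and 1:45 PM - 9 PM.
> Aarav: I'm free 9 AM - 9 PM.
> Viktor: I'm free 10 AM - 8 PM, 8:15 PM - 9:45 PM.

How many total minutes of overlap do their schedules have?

225

Rina ∩ Rosa: 11:30-13:15, 15:15-17:15.
Rina ∩ Rosa ∩ Chen: 11:30-13:15, 15:15-17:15.
Rina ∩ Rosa ∩ Chen ∩ Aarav: 11:30-13:15, 15:15-17:15.
Rina ∩ Rosa ∩ Chen ∩ Aarav ∩ Viktor: 11:30-13:15, 15:15-17:15.
So the common availability across everyone is 11:30-13:15, 15:15-17:15.
Summing the common windows: 105 + 120 = 225 minutes.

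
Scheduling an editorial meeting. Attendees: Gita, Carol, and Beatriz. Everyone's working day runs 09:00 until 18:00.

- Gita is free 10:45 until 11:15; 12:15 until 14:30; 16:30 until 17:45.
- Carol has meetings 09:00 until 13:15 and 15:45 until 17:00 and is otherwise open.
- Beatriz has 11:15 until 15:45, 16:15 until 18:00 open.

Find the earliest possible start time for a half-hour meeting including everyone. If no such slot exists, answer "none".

Gita free: 10:45-11:15, 12:15-14:30, 16:30-17:45.
Carol free: 13:15-15:45, 17:00-18:00 (invert busy blocks within the working day).
Beatriz free: 11:15-15:45, 16:15-18:00.
Gita ∩ Carol: 13:15-14:30, 17:00-17:45.
Gita ∩ Carol ∩ Beatriz: 13:15-14:30, 17:00-17:45.
The first common window of at least 30 minutes is 13:15-14:30, so the earliest start is 13:15.

13:15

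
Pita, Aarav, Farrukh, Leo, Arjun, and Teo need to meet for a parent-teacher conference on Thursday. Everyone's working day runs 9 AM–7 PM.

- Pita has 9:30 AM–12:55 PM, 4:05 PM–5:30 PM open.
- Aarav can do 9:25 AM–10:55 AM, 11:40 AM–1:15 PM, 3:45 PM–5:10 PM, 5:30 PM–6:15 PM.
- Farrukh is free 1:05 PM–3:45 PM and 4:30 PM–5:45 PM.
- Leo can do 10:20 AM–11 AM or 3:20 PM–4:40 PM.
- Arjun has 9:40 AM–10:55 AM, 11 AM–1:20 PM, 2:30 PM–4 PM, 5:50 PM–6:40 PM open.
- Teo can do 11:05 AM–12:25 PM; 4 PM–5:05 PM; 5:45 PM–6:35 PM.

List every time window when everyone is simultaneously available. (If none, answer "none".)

Pita ∩ Aarav: 09:30-10:55, 11:40-12:55, 16:05-17:10.
Pita ∩ Aarav ∩ Farrukh: 16:30-17:10.
Pita ∩ Aarav ∩ Farrukh ∩ Leo: 16:30-16:40.
Pita ∩ Aarav ∩ Farrukh ∩ Leo ∩ Arjun: ∅.
Pita ∩ Aarav ∩ Farrukh ∩ Leo ∩ Arjun ∩ Teo: ∅.
There is no time when everyone is free.

none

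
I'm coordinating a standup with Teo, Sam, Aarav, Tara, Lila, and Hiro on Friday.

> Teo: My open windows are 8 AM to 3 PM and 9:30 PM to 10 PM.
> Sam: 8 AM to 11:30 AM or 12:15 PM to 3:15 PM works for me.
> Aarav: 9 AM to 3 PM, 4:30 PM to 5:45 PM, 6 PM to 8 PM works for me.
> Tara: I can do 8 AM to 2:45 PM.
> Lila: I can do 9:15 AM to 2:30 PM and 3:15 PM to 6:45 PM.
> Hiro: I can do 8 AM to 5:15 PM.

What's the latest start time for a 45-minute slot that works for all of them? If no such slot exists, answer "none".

13:45

Teo ∩ Sam: 08:00-11:30, 12:15-15:00.
Teo ∩ Sam ∩ Aarav: 09:00-11:30, 12:15-15:00.
Teo ∩ Sam ∩ Aarav ∩ Tara: 09:00-11:30, 12:15-14:45.
Teo ∩ Sam ∩ Aarav ∩ Tara ∩ Lila: 09:15-11:30, 12:15-14:30.
Teo ∩ Sam ∩ Aarav ∩ Tara ∩ Lila ∩ Hiro: 09:15-11:30, 12:15-14:30.
The last common window of at least 45 minutes is 12:15-14:30; a 45-minute meeting can start as late as 13:45 and still end by 14:30.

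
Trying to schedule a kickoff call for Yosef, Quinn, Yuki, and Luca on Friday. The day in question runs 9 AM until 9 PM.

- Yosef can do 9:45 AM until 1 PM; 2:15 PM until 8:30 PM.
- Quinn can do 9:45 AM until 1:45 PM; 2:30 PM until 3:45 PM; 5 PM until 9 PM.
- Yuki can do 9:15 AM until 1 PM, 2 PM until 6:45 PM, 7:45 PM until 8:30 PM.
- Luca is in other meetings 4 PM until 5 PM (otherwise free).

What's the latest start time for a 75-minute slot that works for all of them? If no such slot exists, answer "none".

Yosef free: 09:45-13:00, 14:15-20:30.
Quinn free: 09:45-13:45, 14:30-15:45, 17:00-21:00.
Yuki free: 09:15-13:00, 14:00-18:45, 19:45-20:30.
Luca free: 09:00-16:00, 17:00-21:00 (invert busy blocks within the working day).
Yosef ∩ Quinn: 09:45-13:00, 14:30-15:45, 17:00-20:30.
Yosef ∩ Quinn ∩ Yuki: 09:45-13:00, 14:30-15:45, 17:00-18:45, 19:45-20:30.
Yosef ∩ Quinn ∩ Yuki ∩ Luca: 09:45-13:00, 14:30-15:45, 17:00-18:45, 19:45-20:30.
The last common window of at least 75 minutes is 17:00-18:45; a 75-minute meeting can start as late as 17:30 and still end by 18:45.

17:30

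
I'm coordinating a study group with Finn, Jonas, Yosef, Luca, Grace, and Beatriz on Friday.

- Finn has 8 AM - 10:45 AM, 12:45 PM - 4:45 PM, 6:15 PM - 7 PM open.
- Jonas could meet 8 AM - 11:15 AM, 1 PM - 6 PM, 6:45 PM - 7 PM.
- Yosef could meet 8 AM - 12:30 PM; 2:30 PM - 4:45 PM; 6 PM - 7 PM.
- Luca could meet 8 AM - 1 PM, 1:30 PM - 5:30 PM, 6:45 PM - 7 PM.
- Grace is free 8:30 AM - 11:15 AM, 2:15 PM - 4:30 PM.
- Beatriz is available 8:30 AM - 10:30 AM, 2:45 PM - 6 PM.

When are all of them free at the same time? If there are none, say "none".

Finn ∩ Jonas: 08:00-10:45, 13:00-16:45, 18:45-19:00.
Finn ∩ Jonas ∩ Yosef: 08:00-10:45, 14:30-16:45, 18:45-19:00.
Finn ∩ Jonas ∩ Yosef ∩ Luca: 08:00-10:45, 14:30-16:45, 18:45-19:00.
Finn ∩ Jonas ∩ Yosef ∩ Luca ∩ Grace: 08:30-10:45, 14:30-16:30.
Finn ∩ Jonas ∩ Yosef ∩ Luca ∩ Grace ∩ Beatriz: 08:30-10:30, 14:45-16:30.

08:30-10:30, 14:45-16:30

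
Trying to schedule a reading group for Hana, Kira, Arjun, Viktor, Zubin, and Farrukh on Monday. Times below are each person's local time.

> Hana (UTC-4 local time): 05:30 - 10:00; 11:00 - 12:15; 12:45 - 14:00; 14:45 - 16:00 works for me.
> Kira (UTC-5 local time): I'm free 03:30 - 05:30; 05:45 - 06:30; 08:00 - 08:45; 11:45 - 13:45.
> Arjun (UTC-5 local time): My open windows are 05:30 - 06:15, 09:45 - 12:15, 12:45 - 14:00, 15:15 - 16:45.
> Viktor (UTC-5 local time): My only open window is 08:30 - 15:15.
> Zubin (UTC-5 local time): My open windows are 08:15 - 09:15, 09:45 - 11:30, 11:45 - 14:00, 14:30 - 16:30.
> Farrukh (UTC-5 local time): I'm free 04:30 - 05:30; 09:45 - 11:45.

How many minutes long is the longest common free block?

Hana in UTC: 09:30-14:00, 15:00-16:15, 16:45-18:00, 18:45-20:00 (add 4h to convert from UTC-4).
Kira in UTC: 08:30-10:30, 10:45-11:30, 13:00-13:45, 16:45-18:45 (add 5h to convert from UTC-5).
Arjun in UTC: 10:30-11:15, 14:45-17:15, 17:45-19:00, 20:15-21:45 (add 5h to convert from UTC-5).
Viktor in UTC: 13:30-20:15 (add 5h to convert from UTC-5).
Zubin in UTC: 13:15-14:15, 14:45-16:30, 16:45-19:00, 19:30-21:30 (add 5h to convert from UTC-5).
Farrukh in UTC: 09:30-10:30, 14:45-16:45 (add 5h to convert from UTC-5).
Hana ∩ Kira: 09:30-10:30, 10:45-11:30, 13:00-13:45, 16:45-18:00.
Hana ∩ Kira ∩ Arjun: 10:45-11:15, 16:45-17:15, 17:45-18:00.
Hana ∩ Kira ∩ Arjun ∩ Viktor: 16:45-17:15, 17:45-18:00.
Hana ∩ Kira ∩ Arjun ∩ Viktor ∩ Zubin: 16:45-17:15, 17:45-18:00.
Hana ∩ Kira ∩ Arjun ∩ Viktor ∩ Zubin ∩ Farrukh: ∅.
There is no time when everyone is free.
No common window exists, so the longest block is 0 minutes.

0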